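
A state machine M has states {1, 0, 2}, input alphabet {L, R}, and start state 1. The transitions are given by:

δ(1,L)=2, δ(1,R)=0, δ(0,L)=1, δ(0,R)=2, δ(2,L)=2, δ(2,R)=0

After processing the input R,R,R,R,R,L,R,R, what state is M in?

2

1 → 0 → 2 → 0 → 2 → 0 → 1 → 0 → 2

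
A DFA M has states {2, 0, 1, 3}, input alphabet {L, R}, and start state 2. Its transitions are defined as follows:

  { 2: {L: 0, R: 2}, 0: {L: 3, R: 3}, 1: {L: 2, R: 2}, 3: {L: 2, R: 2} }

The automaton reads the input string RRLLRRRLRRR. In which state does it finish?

2 → 2 → 2 → 0 → 3 → 2 → 2 → 2 → 0 → 3 → 2 → 2

2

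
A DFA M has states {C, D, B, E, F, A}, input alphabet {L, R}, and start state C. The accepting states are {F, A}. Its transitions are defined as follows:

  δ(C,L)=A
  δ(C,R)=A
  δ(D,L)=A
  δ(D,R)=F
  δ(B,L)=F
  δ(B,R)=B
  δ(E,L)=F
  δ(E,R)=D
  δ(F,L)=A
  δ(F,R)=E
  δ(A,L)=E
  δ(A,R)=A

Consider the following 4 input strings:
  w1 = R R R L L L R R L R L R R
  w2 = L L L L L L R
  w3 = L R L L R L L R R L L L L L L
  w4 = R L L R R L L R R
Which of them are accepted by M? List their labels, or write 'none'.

w1:
  start at C
  read 'R': C → A
  read 'R': A → A
  read 'R': A → A
  read 'L': A → E
  read 'L': E → F
  read 'L': F → A
  read 'R': A → A
  read 'R': A → A
  read 'L': A → E
  read 'R': E → D
  read 'L': D → A
  read 'R': A → A
  read 'R': A → A
  end A, accepted
w2:
  start at C
  read 'L': C → A
  read 'L': A → E
  read 'L': E → F
  read 'L': F → A
  read 'L': A → E
  read 'L': E → F
  read 'R': F → E
  end E, rejected
w3:
  start at C
  read 'L': C → A
  read 'R': A → A
  read 'L': A → E
  read 'L': E → F
  read 'R': F → E
  read 'L': E → F
  read 'L': F → A
  read 'R': A → A
  read 'R': A → A
  read 'L': A → E
  read 'L': E → F
  read 'L': F → A
  read 'L': A → E
  read 'L': E → F
  read 'L': F → A
  end A, accepted
w4:
  start at C
  read 'R': C → A
  read 'L': A → E
  read 'L': E → F
  read 'R': F → E
  read 'R': E → D
  read 'L': D → A
  read 'L': A → E
  read 'R': E → D
  read 'R': D → F
  end F, accepted

w1, w3, w4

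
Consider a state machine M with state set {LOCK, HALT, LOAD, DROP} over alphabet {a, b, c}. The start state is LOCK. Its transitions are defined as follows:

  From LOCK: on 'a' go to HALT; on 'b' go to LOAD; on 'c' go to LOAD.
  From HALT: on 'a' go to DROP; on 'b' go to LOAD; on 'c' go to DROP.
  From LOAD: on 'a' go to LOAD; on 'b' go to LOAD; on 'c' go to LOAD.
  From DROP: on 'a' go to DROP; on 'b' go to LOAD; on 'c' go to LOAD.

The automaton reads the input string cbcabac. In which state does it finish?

LOAD

Trace: LOCK -c-> LOAD -b-> LOAD -c-> LOAD -a-> LOAD -b-> LOAD -a-> LOAD -c-> LOAD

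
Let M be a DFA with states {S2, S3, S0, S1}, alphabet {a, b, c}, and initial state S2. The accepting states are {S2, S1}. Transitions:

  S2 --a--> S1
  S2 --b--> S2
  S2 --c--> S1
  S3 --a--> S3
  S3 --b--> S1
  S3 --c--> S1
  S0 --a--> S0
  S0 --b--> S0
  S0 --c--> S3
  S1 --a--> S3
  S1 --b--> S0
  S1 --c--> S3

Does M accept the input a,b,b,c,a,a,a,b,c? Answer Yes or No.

S2 → S1 → S0 → S0 → S3 → S3 → S3 → S3 → S1 → S3
End state S3 is not accepting.

No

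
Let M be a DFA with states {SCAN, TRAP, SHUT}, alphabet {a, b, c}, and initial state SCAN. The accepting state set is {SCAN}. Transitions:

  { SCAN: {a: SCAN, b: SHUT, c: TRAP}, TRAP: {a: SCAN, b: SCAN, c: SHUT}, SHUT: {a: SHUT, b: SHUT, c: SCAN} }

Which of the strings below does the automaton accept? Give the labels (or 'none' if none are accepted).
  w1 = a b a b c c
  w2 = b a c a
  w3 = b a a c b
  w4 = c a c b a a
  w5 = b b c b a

w1: SCAN → SCAN → SHUT → SHUT → SHUT → SCAN → TRAP  → end TRAP, rejected
w2: SCAN → SHUT → SHUT → SCAN → SCAN  → end SCAN, accepted
w3: SCAN → SHUT → SHUT → SHUT → SCAN → SHUT  → end SHUT, rejected
w4: SCAN → TRAP → SCAN → TRAP → SCAN → SCAN → SCAN  → end SCAN, accepted
w5: SCAN → SHUT → SHUT → SCAN → SHUT → SHUT  → end SHUT, rejected

w2, w4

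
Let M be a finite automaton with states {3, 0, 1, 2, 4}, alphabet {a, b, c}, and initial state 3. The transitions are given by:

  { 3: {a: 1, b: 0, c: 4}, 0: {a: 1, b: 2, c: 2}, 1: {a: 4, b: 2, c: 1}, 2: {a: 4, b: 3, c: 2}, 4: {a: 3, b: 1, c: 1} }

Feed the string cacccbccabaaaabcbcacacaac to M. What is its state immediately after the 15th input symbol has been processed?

3 → 4 → 3 → 4 → 1 → 1 → 2 → 2 → 2 → 4 → 1 → 4 → 3 → 1 → 4 → 1
After 15 symbols: 1.

1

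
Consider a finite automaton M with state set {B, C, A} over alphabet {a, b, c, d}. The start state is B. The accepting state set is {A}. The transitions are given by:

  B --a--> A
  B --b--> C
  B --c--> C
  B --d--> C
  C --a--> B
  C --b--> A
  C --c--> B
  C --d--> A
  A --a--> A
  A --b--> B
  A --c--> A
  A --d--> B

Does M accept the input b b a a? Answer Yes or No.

Trace: B -b-> C -b-> A -a-> A -a-> A
End state A is accepting.

Yes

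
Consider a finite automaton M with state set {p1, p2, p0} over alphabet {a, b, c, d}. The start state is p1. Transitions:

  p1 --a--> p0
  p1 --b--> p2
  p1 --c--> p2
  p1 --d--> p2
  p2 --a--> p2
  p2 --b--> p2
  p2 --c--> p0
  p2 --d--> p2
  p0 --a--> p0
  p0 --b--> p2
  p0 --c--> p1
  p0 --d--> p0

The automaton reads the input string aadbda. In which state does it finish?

start at p1
read 'a': p1 → p0
read 'a': p0 → p0
read 'd': p0 → p0
read 'b': p0 → p2
read 'd': p2 → p2
read 'a': p2 → p2

p2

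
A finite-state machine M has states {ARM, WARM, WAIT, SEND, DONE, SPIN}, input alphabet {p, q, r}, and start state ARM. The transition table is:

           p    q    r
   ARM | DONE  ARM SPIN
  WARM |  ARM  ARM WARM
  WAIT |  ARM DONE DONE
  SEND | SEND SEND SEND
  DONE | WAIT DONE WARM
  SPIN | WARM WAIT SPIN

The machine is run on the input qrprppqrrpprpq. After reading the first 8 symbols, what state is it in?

start at ARM
read 'q': ARM → ARM
read 'r': ARM → SPIN
read 'p': SPIN → WARM
read 'r': WARM → WARM
read 'p': WARM → ARM
read 'p': ARM → DONE
read 'q': DONE → DONE
read 'r': DONE → WARM
After 8 symbols: WARM.

WARM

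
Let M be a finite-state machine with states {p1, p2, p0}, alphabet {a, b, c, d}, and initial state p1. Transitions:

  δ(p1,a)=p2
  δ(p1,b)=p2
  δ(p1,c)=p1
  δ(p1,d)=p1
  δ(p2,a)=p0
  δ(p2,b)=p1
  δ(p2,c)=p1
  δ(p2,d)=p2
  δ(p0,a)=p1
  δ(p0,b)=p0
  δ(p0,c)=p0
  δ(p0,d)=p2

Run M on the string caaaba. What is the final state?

Trace: p1 -c-> p1 -a-> p2 -a-> p0 -a-> p1 -b-> p2 -a-> p0

p0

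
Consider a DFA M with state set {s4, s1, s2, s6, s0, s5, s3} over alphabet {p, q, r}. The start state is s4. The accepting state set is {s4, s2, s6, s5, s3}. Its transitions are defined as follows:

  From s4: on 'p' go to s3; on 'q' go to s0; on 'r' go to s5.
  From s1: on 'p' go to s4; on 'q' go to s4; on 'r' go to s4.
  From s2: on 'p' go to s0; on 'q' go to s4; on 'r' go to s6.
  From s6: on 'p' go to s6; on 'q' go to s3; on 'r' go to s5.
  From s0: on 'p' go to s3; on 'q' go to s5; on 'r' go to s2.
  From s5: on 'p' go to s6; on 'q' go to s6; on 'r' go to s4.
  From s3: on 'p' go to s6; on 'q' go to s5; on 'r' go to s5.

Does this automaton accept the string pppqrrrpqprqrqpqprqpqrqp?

Yes

Trace: s4 -p-> s3 -p-> s6 -p-> s6 -q-> s3 -r-> s5 -r-> s4 -r-> s5 -p-> s6 -q-> s3 -p-> s6 -r-> s5 -q-> s6 -r-> s5 -q-> s6 -p-> s6 -q-> s3 -p-> s6 -r-> s5 -q-> s6 -p-> s6 -q-> s3 -r-> s5 -q-> s6 -p-> s6
End state s6 is accepting.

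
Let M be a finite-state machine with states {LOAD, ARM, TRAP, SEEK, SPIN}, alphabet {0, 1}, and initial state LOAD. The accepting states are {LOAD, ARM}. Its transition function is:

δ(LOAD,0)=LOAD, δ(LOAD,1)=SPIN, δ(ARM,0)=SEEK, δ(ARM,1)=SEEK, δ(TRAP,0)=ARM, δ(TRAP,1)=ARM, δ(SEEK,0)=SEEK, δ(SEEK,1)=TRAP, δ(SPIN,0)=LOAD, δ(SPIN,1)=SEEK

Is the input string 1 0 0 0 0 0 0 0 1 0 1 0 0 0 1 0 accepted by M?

start at LOAD
read '1': LOAD → SPIN
read '0': SPIN → LOAD
read '0': LOAD → LOAD
read '0': LOAD → LOAD
read '0': LOAD → LOAD
read '0': LOAD → LOAD
read '0': LOAD → LOAD
read '0': LOAD → LOAD
read '1': LOAD → SPIN
read '0': SPIN → LOAD
read '1': LOAD → SPIN
read '0': SPIN → LOAD
read '0': LOAD → LOAD
read '0': LOAD → LOAD
read '1': LOAD → SPIN
read '0': SPIN → LOAD
End state LOAD is accepting.

Yes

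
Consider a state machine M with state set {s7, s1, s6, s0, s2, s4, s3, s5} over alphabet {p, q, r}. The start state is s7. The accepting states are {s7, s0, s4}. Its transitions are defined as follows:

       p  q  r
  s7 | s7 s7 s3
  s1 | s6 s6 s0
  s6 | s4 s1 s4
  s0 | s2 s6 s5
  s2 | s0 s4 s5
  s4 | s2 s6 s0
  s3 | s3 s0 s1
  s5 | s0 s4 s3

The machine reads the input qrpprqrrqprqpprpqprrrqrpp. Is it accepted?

Trace: s7 -q-> s7 -r-> s3 -p-> s3 -p-> s3 -r-> s1 -q-> s6 -r-> s4 -r-> s0 -q-> s6 -p-> s4 -r-> s0 -q-> s6 -p-> s4 -p-> s2 -r-> s5 -p-> s0 -q-> s6 -p-> s4 -r-> s0 -r-> s5 -r-> s3 -q-> s0 -r-> s5 -p-> s0 -p-> s2
End state s2 is not accepting.

No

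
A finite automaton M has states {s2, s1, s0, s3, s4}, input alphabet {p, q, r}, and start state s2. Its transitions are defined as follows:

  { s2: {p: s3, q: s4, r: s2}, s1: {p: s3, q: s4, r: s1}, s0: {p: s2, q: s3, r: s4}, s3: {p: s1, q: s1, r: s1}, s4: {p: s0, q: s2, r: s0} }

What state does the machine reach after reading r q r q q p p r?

s1

start at s2
read 'r': s2 → s2
read 'q': s2 → s4
read 'r': s4 → s0
read 'q': s0 → s3
read 'q': s3 → s1
read 'p': s1 → s3
read 'p': s3 → s1
read 'r': s1 → s1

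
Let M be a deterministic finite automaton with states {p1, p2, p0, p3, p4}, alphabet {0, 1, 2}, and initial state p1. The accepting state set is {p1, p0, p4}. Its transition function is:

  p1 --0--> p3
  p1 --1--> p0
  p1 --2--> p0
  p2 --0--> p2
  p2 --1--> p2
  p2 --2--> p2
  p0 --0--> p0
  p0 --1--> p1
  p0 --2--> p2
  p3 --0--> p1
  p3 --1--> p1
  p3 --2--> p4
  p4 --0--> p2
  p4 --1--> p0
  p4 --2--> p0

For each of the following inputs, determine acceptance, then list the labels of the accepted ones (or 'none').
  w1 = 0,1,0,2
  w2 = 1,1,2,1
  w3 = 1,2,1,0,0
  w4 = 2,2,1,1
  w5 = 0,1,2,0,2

w1: p1 → p3 → p1 → p3 → p4  → end p4, accepted
w2: p1 → p0 → p1 → p0 → p1  → end p1, accepted
w3: p1 → p0 → p2 → p2 → p2 → p2  → end p2, rejected
w4: p1 → p0 → p2 → p2 → p2  → end p2, rejected
w5: p1 → p3 → p1 → p0 → p0 → p2  → end p2, rejected

w1, w2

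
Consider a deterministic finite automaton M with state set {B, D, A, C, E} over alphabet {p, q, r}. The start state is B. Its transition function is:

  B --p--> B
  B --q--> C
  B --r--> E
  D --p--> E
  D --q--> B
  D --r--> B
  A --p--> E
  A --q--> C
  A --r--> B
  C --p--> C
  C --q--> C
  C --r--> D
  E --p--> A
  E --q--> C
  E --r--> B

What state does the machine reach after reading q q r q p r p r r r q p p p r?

B → C → C → D → B → B → E → A → B → E → B → C → C → C → C → D

D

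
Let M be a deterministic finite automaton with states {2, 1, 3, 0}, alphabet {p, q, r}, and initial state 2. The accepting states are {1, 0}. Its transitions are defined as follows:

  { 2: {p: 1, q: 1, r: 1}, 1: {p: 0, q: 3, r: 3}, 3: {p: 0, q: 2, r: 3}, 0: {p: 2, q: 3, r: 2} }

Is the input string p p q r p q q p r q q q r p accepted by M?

start at 2
read 'p': 2 → 1
read 'p': 1 → 0
read 'q': 0 → 3
read 'r': 3 → 3
read 'p': 3 → 0
read 'q': 0 → 3
read 'q': 3 → 2
read 'p': 2 → 1
read 'r': 1 → 3
read 'q': 3 → 2
read 'q': 2 → 1
read 'q': 1 → 3
read 'r': 3 → 3
read 'p': 3 → 0
End state 0 is accepting.

Yes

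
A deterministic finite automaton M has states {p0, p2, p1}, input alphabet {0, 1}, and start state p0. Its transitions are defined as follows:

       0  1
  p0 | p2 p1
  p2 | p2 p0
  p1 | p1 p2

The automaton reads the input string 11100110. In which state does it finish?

p1

p0 → p1 → p2 → p0 → p2 → p2 → p0 → p1 → p1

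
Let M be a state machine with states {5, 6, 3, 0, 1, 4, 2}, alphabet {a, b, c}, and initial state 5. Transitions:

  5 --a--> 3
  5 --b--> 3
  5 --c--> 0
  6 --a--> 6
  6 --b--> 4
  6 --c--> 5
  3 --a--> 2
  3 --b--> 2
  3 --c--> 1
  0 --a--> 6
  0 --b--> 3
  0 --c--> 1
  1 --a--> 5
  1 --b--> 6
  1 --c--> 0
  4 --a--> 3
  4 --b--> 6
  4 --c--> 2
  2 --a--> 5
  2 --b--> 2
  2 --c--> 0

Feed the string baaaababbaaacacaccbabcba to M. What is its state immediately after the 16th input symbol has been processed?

3

start at 5
read 'b': 5 → 3
read 'a': 3 → 2
read 'a': 2 → 5
read 'a': 5 → 3
read 'a': 3 → 2
read 'b': 2 → 2
read 'a': 2 → 5
read 'b': 5 → 3
read 'b': 3 → 2
read 'a': 2 → 5
read 'a': 5 → 3
read 'a': 3 → 2
read 'c': 2 → 0
read 'a': 0 → 6
read 'c': 6 → 5
read 'a': 5 → 3
After 16 symbols: 3.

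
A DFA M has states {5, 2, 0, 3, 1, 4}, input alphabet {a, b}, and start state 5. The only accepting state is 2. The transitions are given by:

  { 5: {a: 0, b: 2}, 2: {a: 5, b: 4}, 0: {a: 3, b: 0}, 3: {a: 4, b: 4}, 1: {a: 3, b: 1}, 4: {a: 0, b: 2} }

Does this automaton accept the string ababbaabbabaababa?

start at 5
read 'a': 5 → 0
read 'b': 0 → 0
read 'a': 0 → 3
read 'b': 3 → 4
read 'b': 4 → 2
read 'a': 2 → 5
read 'a': 5 → 0
read 'b': 0 → 0
read 'b': 0 → 0
read 'a': 0 → 3
read 'b': 3 → 4
read 'a': 4 → 0
read 'a': 0 → 3
read 'b': 3 → 4
read 'a': 4 → 0
read 'b': 0 → 0
read 'a': 0 → 3
End state 3 is not accepting.

No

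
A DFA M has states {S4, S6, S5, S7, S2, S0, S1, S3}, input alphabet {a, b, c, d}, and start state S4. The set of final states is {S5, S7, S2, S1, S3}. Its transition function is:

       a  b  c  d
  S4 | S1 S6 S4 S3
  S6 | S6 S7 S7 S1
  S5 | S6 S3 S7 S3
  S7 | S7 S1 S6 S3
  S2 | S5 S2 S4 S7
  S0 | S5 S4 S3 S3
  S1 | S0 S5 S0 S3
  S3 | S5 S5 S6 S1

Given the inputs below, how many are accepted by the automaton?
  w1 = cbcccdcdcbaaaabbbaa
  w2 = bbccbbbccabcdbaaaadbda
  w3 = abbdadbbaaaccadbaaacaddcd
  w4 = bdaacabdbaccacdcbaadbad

3

w1:
  start at S4
  read 'c': S4 → S4
  read 'b': S4 → S6
  read 'c': S6 → S7
  read 'c': S7 → S6
  read 'c': S6 → S7
  read 'd': S7 → S3
  read 'c': S3 → S6
  read 'd': S6 → S1
  read 'c': S1 → S0
  read 'b': S0 → S4
  read 'a': S4 → S1
  read 'a': S1 → S0
  read 'a': S0 → S5
  read 'a': S5 → S6
  read 'b': S6 → S7
  read 'b': S7 → S1
  read 'b': S1 → S5
  read 'a': S5 → S6
  read 'a': S6 → S6
  end S6, rejected
w2:
  start at S4
  read 'b': S4 → S6
  read 'b': S6 → S7
  read 'c': S7 → S6
  read 'c': S6 → S7
  read 'b': S7 → S1
  read 'b': S1 → S5
  read 'b': S5 → S3
  read 'c': S3 → S6
  read 'c': S6 → S7
  read 'a': S7 → S7
  read 'b': S7 → S1
  read 'c': S1 → S0
  read 'd': S0 → S3
  read 'b': S3 → S5
  read 'a': S5 → S6
  read 'a': S6 → S6
  read 'a': S6 → S6
  read 'a': S6 → S6
  read 'd': S6 → S1
  read 'b': S1 → S5
  read 'd': S5 → S3
  read 'a': S3 → S5
  end S5, accepted
w3:
  start at S4
  read 'a': S4 → S1
  read 'b': S1 → S5
  read 'b': S5 → S3
  read 'd': S3 → S1
  read 'a': S1 → S0
  read 'd': S0 → S3
  read 'b': S3 → S5
  read 'b': S5 → S3
  read 'a': S3 → S5
  read 'a': S5 → S6
  read 'a': S6 → S6
  read 'c': S6 → S7
  read 'c': S7 → S6
  read 'a': S6 → S6
  read 'd': S6 → S1
  read 'b': S1 → S5
  read 'a': S5 → S6
  read 'a': S6 → S6
  read 'a': S6 → S6
  read 'c': S6 → S7
  read 'a': S7 → S7
  read 'd': S7 → S3
  read 'd': S3 → S1
  read 'c': S1 → S0
  read 'd': S0 → S3
  end S3, accepted
w4:
  start at S4
  read 'b': S4 → S6
  read 'd': S6 → S1
  read 'a': S1 → S0
  read 'a': S0 → S5
  read 'c': S5 → S7
  read 'a': S7 → S7
  read 'b': S7 → S1
  read 'd': S1 → S3
  read 'b': S3 → S5
  read 'a': S5 → S6
  read 'c': S6 → S7
  read 'c': S7 → S6
  read 'a': S6 → S6
  read 'c': S6 → S7
  read 'd': S7 → S3
  read 'c': S3 → S6
  read 'b': S6 → S7
  read 'a': S7 → S7
  read 'a': S7 → S7
  read 'd': S7 → S3
  read 'b': S3 → S5
  read 'a': S5 → S6
  read 'd': S6 → S1
  end S1, accepted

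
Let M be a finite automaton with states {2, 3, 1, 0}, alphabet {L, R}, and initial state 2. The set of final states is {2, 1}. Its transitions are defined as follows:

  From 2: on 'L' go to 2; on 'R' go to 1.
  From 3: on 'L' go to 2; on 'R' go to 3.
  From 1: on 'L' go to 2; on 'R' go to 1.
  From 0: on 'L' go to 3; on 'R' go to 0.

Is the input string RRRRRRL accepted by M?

start at 2
read 'R': 2 → 1
read 'R': 1 → 1
read 'R': 1 → 1
read 'R': 1 → 1
read 'R': 1 → 1
read 'R': 1 → 1
read 'L': 1 → 2
End state 2 is accepting.

Yes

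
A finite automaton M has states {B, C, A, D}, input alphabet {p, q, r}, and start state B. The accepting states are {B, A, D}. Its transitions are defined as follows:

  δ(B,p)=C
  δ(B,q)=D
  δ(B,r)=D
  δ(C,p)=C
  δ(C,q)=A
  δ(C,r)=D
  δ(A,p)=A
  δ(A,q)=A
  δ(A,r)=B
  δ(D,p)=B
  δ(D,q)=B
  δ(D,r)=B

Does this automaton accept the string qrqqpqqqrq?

Yes

Trace: B -q-> D -r-> B -q-> D -q-> B -p-> C -q-> A -q-> A -q-> A -r-> B -q-> D
End state D is accepting.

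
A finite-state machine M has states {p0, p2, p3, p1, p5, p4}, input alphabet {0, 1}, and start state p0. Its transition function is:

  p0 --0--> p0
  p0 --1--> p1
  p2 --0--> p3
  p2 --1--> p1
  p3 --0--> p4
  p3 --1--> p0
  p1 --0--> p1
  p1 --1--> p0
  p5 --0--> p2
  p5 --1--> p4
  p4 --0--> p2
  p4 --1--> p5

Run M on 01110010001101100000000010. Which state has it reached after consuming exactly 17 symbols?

p0 → p0 → p1 → p0 → p1 → p1 → p1 → p0 → p0 → p0 → p0 → p1 → p0 → p0 → p1 → p0 → p0 → p0
After 17 symbols: p0.

p0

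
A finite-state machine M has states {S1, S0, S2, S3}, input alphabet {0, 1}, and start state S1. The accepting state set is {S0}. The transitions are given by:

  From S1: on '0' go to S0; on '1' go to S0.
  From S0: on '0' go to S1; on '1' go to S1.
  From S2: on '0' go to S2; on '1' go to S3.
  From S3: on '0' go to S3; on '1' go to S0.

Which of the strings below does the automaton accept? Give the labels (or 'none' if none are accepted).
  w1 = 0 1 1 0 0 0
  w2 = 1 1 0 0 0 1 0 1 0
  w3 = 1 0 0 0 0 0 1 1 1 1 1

w1: Trace: S1 -0-> S0 -1-> S1 -1-> S0 -0-> S1 -0-> S0 -0-> S1  → end S1, rejected
w2: Trace: S1 -1-> S0 -1-> S1 -0-> S0 -0-> S1 -0-> S0 -1-> S1 -0-> S0 -1-> S1 -0-> S0  → end S0, accepted
w3: Trace: S1 -1-> S0 -0-> S1 -0-> S0 -0-> S1 -0-> S0 -0-> S1 -1-> S0 -1-> S1 -1-> S0 -1-> S1 -1-> S0  → end S0, accepted

w2, w3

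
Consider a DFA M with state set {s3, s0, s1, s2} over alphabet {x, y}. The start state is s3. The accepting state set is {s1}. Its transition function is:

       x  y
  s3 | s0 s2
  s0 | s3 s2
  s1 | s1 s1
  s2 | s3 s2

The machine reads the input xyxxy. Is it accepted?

s3 → s0 → s2 → s3 → s0 → s2
End state s2 is not accepting.

No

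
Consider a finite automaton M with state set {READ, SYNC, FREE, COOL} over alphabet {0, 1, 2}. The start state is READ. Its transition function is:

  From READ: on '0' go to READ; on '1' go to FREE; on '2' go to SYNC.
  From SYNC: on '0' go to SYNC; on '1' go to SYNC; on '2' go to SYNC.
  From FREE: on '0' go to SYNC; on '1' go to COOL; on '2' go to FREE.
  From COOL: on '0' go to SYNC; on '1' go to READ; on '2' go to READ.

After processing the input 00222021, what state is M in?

start at READ
read '0': READ → READ
read '0': READ → READ
read '2': READ → SYNC
read '2': SYNC → SYNC
read '2': SYNC → SYNC
read '0': SYNC → SYNC
read '2': SYNC → SYNC
read '1': SYNC → SYNC

SYNC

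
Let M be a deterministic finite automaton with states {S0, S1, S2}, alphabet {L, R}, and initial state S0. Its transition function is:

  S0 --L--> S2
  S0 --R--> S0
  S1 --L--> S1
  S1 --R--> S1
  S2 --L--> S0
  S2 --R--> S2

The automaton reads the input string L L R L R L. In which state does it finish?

S0 → S2 → S0 → S0 → S2 → S2 → S0

S0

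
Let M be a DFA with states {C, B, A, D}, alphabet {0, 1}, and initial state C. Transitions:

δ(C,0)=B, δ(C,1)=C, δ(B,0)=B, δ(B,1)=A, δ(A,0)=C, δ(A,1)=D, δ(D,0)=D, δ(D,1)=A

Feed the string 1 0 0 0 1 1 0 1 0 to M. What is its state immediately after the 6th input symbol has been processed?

C → C → B → B → B → A → D
After 6 symbols: D.

D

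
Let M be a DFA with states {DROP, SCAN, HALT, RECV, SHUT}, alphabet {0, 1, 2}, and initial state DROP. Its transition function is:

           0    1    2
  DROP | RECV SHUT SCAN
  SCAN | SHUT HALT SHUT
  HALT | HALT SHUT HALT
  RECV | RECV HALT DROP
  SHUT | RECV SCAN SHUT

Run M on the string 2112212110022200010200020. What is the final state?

RECV

Trace: DROP -2-> SCAN -1-> HALT -1-> SHUT -2-> SHUT -2-> SHUT -1-> SCAN -2-> SHUT -1-> SCAN -1-> HALT -0-> HALT -0-> HALT -2-> HALT -2-> HALT -2-> HALT -0-> HALT -0-> HALT -0-> HALT -1-> SHUT -0-> RECV -2-> DROP -0-> RECV -0-> RECV -0-> RECV -2-> DROP -0-> RECV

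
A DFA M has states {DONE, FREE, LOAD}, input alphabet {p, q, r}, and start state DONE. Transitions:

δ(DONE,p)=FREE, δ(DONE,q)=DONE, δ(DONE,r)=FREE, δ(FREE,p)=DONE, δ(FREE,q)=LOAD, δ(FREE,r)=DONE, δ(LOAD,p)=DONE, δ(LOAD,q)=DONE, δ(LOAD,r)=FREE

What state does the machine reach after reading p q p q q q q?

start at DONE
read 'p': DONE → FREE
read 'q': FREE → LOAD
read 'p': LOAD → DONE
read 'q': DONE → DONE
read 'q': DONE → DONE
read 'q': DONE → DONE
read 'q': DONE → DONE

DONE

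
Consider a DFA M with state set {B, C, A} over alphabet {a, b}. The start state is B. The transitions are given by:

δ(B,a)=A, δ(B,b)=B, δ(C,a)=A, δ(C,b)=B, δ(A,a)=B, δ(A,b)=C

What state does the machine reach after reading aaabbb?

B

B → A → B → A → C → B → B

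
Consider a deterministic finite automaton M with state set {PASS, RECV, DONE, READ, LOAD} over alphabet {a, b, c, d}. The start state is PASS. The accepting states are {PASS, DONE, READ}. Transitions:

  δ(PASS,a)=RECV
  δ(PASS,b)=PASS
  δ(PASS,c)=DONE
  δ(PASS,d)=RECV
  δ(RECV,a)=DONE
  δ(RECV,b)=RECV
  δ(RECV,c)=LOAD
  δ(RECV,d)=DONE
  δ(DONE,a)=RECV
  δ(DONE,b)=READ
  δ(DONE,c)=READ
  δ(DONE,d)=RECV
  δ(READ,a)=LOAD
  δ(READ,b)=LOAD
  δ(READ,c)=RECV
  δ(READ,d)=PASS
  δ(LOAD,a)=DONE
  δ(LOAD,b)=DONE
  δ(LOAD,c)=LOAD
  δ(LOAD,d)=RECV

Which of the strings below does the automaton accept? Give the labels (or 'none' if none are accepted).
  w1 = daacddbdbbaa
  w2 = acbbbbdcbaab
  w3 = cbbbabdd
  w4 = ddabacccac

w1, w2, w4

w1:
  start at PASS
  read 'd': PASS → RECV
  read 'a': RECV → DONE
  read 'a': DONE → RECV
  read 'c': RECV → LOAD
  read 'd': LOAD → RECV
  read 'd': RECV → DONE
  read 'b': DONE → READ
  read 'd': READ → PASS
  read 'b': PASS → PASS
  read 'b': PASS → PASS
  read 'a': PASS → RECV
  read 'a': RECV → DONE
  end DONE, accepted
w2:
  start at PASS
  read 'a': PASS → RECV
  read 'c': RECV → LOAD
  read 'b': LOAD → DONE
  read 'b': DONE → READ
  read 'b': READ → LOAD
  read 'b': LOAD → DONE
  read 'd': DONE → RECV
  read 'c': RECV → LOAD
  read 'b': LOAD → DONE
  read 'a': DONE → RECV
  read 'a': RECV → DONE
  read 'b': DONE → READ
  end READ, accepted
w3:
  start at PASS
  read 'c': PASS → DONE
  read 'b': DONE → READ
  read 'b': READ → LOAD
  read 'b': LOAD → DONE
  read 'a': DONE → RECV
  read 'b': RECV → RECV
  read 'd': RECV → DONE
  read 'd': DONE → RECV
  end RECV, rejected
w4:
  start at PASS
  read 'd': PASS → RECV
  read 'd': RECV → DONE
  read 'a': DONE → RECV
  read 'b': RECV → RECV
  read 'a': RECV → DONE
  read 'c': DONE → READ
  read 'c': READ → RECV
  read 'c': RECV → LOAD
  read 'a': LOAD → DONE
  read 'c': DONE → READ
  end READ, accepted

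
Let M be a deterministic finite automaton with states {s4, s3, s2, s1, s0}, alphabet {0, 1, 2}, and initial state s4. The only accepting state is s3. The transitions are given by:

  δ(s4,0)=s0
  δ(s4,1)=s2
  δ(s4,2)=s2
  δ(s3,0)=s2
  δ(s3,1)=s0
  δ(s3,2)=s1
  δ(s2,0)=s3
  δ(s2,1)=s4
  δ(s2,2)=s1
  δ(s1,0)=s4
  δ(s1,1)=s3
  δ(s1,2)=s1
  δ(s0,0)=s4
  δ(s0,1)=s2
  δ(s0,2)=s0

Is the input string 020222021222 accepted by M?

No

start at s4
read '0': s4 → s0
read '2': s0 → s0
read '0': s0 → s4
read '2': s4 → s2
read '2': s2 → s1
read '2': s1 → s1
read '0': s1 → s4
read '2': s4 → s2
read '1': s2 → s4
read '2': s4 → s2
read '2': s2 → s1
read '2': s1 → s1
End state s1 is not accepting.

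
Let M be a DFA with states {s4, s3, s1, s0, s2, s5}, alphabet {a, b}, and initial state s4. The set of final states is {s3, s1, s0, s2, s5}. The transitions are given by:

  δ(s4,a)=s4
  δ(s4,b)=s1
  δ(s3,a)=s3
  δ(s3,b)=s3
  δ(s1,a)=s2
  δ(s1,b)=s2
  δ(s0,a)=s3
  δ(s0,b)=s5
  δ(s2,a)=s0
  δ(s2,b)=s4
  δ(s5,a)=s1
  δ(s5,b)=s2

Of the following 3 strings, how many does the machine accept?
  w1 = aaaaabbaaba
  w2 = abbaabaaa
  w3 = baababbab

w1:
  start at s4
  read 'a': s4 → s4
  read 'a': s4 → s4
  read 'a': s4 → s4
  read 'a': s4 → s4
  read 'a': s4 → s4
  read 'b': s4 → s1
  read 'b': s1 → s2
  read 'a': s2 → s0
  read 'a': s0 → s3
  read 'b': s3 → s3
  read 'a': s3 → s3
  end s3, accepted
w2:
  start at s4
  read 'a': s4 → s4
  read 'b': s4 → s1
  read 'b': s1 → s2
  read 'a': s2 → s0
  read 'a': s0 → s3
  read 'b': s3 → s3
  read 'a': s3 → s3
  read 'a': s3 → s3
  read 'a': s3 → s3
  end s3, accepted
w3:
  start at s4
  read 'b': s4 → s1
  read 'a': s1 → s2
  read 'a': s2 → s0
  read 'b': s0 → s5
  read 'a': s5 → s1
  read 'b': s1 → s2
  read 'b': s2 → s4
  read 'a': s4 → s4
  read 'b': s4 → s1
  end s1, accepted

3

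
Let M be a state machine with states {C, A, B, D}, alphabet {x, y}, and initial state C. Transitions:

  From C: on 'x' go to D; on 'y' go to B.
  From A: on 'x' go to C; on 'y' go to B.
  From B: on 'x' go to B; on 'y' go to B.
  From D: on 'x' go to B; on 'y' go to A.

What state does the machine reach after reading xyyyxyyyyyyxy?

start at C
read 'x': C → D
read 'y': D → A
read 'y': A → B
read 'y': B → B
read 'x': B → B
read 'y': B → B
read 'y': B → B
read 'y': B → B
read 'y': B → B
read 'y': B → B
read 'y': B → B
read 'x': B → B
read 'y': B → B

B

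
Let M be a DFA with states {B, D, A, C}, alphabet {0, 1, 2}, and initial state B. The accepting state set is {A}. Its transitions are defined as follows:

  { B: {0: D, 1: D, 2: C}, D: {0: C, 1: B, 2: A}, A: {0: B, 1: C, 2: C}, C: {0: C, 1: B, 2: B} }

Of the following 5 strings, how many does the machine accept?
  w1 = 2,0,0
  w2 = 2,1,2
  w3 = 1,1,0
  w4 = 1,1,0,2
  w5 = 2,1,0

1

w1:
  start at B
  read '2': B → C
  read '0': C → C
  read '0': C → C
  end C, rejected
w2:
  start at B
  read '2': B → C
  read '1': C → B
  read '2': B → C
  end C, rejected
w3:
  start at B
  read '1': B → D
  read '1': D → B
  read '0': B → D
  end D, rejected
w4:
  start at B
  read '1': B → D
  read '1': D → B
  read '0': B → D
  read '2': D → A
  end A, accepted
w5:
  start at B
  read '2': B → C
  read '1': C → B
  read '0': B → D
  end D, rejected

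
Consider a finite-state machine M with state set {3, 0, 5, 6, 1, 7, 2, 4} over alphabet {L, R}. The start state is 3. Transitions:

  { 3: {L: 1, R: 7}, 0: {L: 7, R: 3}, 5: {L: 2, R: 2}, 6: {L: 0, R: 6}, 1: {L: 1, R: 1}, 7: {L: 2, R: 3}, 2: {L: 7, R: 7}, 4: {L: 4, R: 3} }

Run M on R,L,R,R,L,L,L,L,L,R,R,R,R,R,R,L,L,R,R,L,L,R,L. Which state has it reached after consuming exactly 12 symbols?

1

start at 3
read 'R': 3 → 7
read 'L': 7 → 2
read 'R': 2 → 7
read 'R': 7 → 3
read 'L': 3 → 1
read 'L': 1 → 1
read 'L': 1 → 1
read 'L': 1 → 1
read 'L': 1 → 1
read 'R': 1 → 1
read 'R': 1 → 1
read 'R': 1 → 1
After 12 symbols: 1.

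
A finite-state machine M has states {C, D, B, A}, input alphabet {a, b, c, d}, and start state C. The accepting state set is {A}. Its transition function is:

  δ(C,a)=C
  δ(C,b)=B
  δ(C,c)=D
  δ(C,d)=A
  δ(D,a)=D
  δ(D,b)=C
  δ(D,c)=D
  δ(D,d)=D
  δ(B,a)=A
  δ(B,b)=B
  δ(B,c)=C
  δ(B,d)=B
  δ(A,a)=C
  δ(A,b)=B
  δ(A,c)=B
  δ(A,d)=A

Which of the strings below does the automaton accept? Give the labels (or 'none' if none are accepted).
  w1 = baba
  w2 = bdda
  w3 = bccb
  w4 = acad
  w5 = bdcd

w1: Trace: C -b-> B -a-> A -b-> B -a-> A  → end A, accepted
w2: Trace: C -b-> B -d-> B -d-> B -a-> A  → end A, accepted
w3: Trace: C -b-> B -c-> C -c-> D -b-> C  → end C, rejected
w4: Trace: C -a-> C -c-> D -a-> D -d-> D  → end D, rejected
w5: Trace: C -b-> B -d-> B -c-> C -d-> A  → end A, accepted

w1, w2, w5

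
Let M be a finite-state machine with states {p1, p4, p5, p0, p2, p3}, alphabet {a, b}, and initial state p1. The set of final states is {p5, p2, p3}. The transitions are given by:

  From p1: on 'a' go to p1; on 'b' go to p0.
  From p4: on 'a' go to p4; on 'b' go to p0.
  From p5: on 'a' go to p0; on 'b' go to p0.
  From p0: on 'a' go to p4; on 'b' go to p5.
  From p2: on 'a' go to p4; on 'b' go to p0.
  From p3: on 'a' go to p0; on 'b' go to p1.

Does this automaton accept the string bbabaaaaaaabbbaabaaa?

Trace: p1 -b-> p0 -b-> p5 -a-> p0 -b-> p5 -a-> p0 -a-> p4 -a-> p4 -a-> p4 -a-> p4 -a-> p4 -a-> p4 -b-> p0 -b-> p5 -b-> p0 -a-> p4 -a-> p4 -b-> p0 -a-> p4 -a-> p4 -a-> p4
End state p4 is not accepting.

No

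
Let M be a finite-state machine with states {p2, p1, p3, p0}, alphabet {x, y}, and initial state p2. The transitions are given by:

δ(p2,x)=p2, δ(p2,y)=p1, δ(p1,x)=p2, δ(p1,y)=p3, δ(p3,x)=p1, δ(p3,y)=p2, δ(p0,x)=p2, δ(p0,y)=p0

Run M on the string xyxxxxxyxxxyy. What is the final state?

p2 → p2 → p1 → p2 → p2 → p2 → p2 → p2 → p1 → p2 → p2 → p2 → p1 → p3

p3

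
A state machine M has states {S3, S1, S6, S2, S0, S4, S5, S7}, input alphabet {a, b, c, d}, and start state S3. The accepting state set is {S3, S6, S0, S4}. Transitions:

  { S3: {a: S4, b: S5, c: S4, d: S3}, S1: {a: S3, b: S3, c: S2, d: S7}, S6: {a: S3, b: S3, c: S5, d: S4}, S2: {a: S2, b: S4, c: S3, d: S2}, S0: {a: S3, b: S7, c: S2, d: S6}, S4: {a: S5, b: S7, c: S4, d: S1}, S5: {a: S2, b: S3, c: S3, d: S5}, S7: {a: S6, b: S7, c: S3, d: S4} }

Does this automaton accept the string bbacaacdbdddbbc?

Trace: S3 -b-> S5 -b-> S3 -a-> S4 -c-> S4 -a-> S5 -a-> S2 -c-> S3 -d-> S3 -b-> S5 -d-> S5 -d-> S5 -d-> S5 -b-> S3 -b-> S5 -c-> S3
End state S3 is accepting.

Yes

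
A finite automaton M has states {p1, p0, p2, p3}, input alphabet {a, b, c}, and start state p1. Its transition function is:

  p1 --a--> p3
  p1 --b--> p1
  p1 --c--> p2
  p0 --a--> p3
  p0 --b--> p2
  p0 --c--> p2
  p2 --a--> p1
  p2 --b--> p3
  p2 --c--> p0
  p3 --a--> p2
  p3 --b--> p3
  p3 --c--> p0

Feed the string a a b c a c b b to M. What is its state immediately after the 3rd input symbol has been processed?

p3

Trace: p1 -a-> p3 -a-> p2 -b-> p3
After 3 symbols: p3.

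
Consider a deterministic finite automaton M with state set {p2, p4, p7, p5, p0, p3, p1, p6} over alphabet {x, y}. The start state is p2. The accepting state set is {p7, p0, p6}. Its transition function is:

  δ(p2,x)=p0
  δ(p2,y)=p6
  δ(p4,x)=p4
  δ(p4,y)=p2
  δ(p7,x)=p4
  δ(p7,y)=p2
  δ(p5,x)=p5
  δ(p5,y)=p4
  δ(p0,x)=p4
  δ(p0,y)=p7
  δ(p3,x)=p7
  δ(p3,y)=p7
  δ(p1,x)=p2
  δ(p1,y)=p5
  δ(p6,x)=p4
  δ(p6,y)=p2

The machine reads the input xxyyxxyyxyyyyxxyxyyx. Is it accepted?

Yes

Trace: p2 -x-> p0 -x-> p4 -y-> p2 -y-> p6 -x-> p4 -x-> p4 -y-> p2 -y-> p6 -x-> p4 -y-> p2 -y-> p6 -y-> p2 -y-> p6 -x-> p4 -x-> p4 -y-> p2 -x-> p0 -y-> p7 -y-> p2 -x-> p0
End state p0 is accepting.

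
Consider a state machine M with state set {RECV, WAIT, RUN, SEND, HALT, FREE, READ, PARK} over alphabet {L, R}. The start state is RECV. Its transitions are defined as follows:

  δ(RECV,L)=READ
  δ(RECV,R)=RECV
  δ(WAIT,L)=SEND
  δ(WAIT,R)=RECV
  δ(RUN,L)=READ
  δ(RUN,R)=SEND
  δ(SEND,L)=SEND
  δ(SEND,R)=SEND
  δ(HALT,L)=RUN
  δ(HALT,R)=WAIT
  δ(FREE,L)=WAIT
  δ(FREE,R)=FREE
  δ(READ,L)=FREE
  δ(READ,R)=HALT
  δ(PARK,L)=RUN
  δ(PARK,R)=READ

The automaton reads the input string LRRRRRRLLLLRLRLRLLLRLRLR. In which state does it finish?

Trace: RECV -L-> READ -R-> HALT -R-> WAIT -R-> RECV -R-> RECV -R-> RECV -R-> RECV -L-> READ -L-> FREE -L-> WAIT -L-> SEND -R-> SEND -L-> SEND -R-> SEND -L-> SEND -R-> SEND -L-> SEND -L-> SEND -L-> SEND -R-> SEND -L-> SEND -R-> SEND -L-> SEND -R-> SEND

SEND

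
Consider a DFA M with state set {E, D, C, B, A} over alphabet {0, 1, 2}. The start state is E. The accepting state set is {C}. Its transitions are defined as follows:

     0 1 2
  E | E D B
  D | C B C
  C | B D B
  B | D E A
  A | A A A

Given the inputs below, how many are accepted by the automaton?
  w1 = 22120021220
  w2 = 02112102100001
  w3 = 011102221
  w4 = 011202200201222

0

w1:
  start at E
  read '2': E → B
  read '2': B → A
  read '1': A → A
  read '2': A → A
  read '0': A → A
  read '0': A → A
  read '2': A → A
  read '1': A → A
  read '2': A → A
  read '2': A → A
  read '0': A → A
  end A, rejected
w2:
  start at E
  read '0': E → E
  read '2': E → B
  read '1': B → E
  read '1': E → D
  read '2': D → C
  read '1': C → D
  read '0': D → C
  read '2': C → B
  read '1': B → E
  read '0': E → E
  read '0': E → E
  read '0': E → E
  read '0': E → E
  read '1': E → D
  end D, rejected
w3:
  start at E
  read '0': E → E
  read '1': E → D
  read '1': D → B
  read '1': B → E
  read '0': E → E
  read '2': E → B
  read '2': B → A
  read '2': A → A
  read '1': A → A
  end A, rejected
w4:
  start at E
  read '0': E → E
  read '1': E → D
  read '1': D → B
  read '2': B → A
  read '0': A → A
  read '2': A → A
  read '2': A → A
  read '0': A → A
  read '0': A → A
  read '2': A → A
  read '0': A → A
  read '1': A → A
  read '2': A → A
  read '2': A → A
  read '2': A → A
  end A, rejected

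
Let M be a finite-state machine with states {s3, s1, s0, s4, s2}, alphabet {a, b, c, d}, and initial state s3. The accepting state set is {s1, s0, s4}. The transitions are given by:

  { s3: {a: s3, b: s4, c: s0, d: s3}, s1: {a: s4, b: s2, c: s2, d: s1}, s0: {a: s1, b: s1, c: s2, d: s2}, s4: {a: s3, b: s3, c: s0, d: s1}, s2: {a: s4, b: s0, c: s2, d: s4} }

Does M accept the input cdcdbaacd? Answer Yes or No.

No

Trace: s3 -c-> s0 -d-> s2 -c-> s2 -d-> s4 -b-> s3 -a-> s3 -a-> s3 -c-> s0 -d-> s2
End state s2 is not accepting.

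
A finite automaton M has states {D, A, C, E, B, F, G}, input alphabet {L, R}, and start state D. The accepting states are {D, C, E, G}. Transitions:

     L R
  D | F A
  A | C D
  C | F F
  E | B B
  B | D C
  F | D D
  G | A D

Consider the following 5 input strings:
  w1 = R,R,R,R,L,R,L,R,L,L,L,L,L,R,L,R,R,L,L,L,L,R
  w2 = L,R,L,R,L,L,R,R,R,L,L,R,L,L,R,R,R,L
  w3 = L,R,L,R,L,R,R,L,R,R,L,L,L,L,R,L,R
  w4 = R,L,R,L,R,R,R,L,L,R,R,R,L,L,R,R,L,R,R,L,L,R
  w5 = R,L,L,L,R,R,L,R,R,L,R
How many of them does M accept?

3

w1: Trace: D -R-> A -R-> D -R-> A -R-> D -L-> F -R-> D -L-> F -R-> D -L-> F -L-> D -L-> F -L-> D -L-> F -R-> D -L-> F -R-> D -R-> A -L-> C -L-> F -L-> D -L-> F -R-> D  → end D, accepted
w2: Trace: D -L-> F -R-> D -L-> F -R-> D -L-> F -L-> D -R-> A -R-> D -R-> A -L-> C -L-> F -R-> D -L-> F -L-> D -R-> A -R-> D -R-> A -L-> C  → end C, accepted
w3: Trace: D -L-> F -R-> D -L-> F -R-> D -L-> F -R-> D -R-> A -L-> C -R-> F -R-> D -L-> F -L-> D -L-> F -L-> D -R-> A -L-> C -R-> F  → end F, rejected
w4: Trace: D -R-> A -L-> C -R-> F -L-> D -R-> A -R-> D -R-> A -L-> C -L-> F -R-> D -R-> A -R-> D -L-> F -L-> D -R-> A -R-> D -L-> F -R-> D -R-> A -L-> C -L-> F -R-> D  → end D, accepted
w5: Trace: D -R-> A -L-> C -L-> F -L-> D -R-> A -R-> D -L-> F -R-> D -R-> A -L-> C -R-> F  → end F, rejected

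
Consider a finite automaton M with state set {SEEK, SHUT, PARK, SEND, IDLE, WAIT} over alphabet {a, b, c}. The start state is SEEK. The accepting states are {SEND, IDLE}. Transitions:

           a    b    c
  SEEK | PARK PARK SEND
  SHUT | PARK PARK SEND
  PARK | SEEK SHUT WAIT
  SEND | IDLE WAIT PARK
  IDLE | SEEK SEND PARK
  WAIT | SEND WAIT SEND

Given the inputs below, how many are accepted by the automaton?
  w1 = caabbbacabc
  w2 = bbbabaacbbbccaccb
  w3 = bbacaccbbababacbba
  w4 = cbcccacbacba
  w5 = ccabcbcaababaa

w1: Trace: SEEK -c-> SEND -a-> IDLE -a-> SEEK -b-> PARK -b-> SHUT -b-> PARK -a-> SEEK -c-> SEND -a-> IDLE -b-> SEND -c-> PARK  → end PARK, rejected
w2: Trace: SEEK -b-> PARK -b-> SHUT -b-> PARK -a-> SEEK -b-> PARK -a-> SEEK -a-> PARK -c-> WAIT -b-> WAIT -b-> WAIT -b-> WAIT -c-> SEND -c-> PARK -a-> SEEK -c-> SEND -c-> PARK -b-> SHUT  → end SHUT, rejected
w3: Trace: SEEK -b-> PARK -b-> SHUT -a-> PARK -c-> WAIT -a-> SEND -c-> PARK -c-> WAIT -b-> WAIT -b-> WAIT -a-> SEND -b-> WAIT -a-> SEND -b-> WAIT -a-> SEND -c-> PARK -b-> SHUT -b-> PARK -a-> SEEK  → end SEEK, rejected
w4: Trace: SEEK -c-> SEND -b-> WAIT -c-> SEND -c-> PARK -c-> WAIT -a-> SEND -c-> PARK -b-> SHUT -a-> PARK -c-> WAIT -b-> WAIT -a-> SEND  → end SEND, accepted
w5: Trace: SEEK -c-> SEND -c-> PARK -a-> SEEK -b-> PARK -c-> WAIT -b-> WAIT -c-> SEND -a-> IDLE -a-> SEEK -b-> PARK -a-> SEEK -b-> PARK -a-> SEEK -a-> PARK  → end PARK, rejected

1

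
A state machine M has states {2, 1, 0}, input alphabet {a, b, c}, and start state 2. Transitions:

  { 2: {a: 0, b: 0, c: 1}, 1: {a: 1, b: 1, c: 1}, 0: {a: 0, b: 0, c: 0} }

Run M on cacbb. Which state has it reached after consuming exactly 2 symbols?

2 → 1 → 1
After 2 symbols: 1.

1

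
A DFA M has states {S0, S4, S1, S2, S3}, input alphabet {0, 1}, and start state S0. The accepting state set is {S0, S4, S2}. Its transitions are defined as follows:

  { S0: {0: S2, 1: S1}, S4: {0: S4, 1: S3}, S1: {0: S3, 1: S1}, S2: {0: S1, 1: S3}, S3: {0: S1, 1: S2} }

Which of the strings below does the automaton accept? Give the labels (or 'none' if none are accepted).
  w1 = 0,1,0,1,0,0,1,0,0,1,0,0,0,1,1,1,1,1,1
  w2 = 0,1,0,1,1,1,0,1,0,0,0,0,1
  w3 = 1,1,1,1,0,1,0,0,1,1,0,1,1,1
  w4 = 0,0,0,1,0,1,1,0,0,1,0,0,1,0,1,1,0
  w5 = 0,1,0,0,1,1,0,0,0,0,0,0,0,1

w1: Trace: S0 -0-> S2 -1-> S3 -0-> S1 -1-> S1 -0-> S3 -0-> S1 -1-> S1 -0-> S3 -0-> S1 -1-> S1 -0-> S3 -0-> S1 -0-> S3 -1-> S2 -1-> S3 -1-> S2 -1-> S3 -1-> S2 -1-> S3  → end S3, rejected
w2: Trace: S0 -0-> S2 -1-> S3 -0-> S1 -1-> S1 -1-> S1 -1-> S1 -0-> S3 -1-> S2 -0-> S1 -0-> S3 -0-> S1 -0-> S3 -1-> S2  → end S2, accepted
w3: Trace: S0 -1-> S1 -1-> S1 -1-> S1 -1-> S1 -0-> S3 -1-> S2 -0-> S1 -0-> S3 -1-> S2 -1-> S3 -0-> S1 -1-> S1 -1-> S1 -1-> S1  → end S1, rejected
w4: Trace: S0 -0-> S2 -0-> S1 -0-> S3 -1-> S2 -0-> S1 -1-> S1 -1-> S1 -0-> S3 -0-> S1 -1-> S1 -0-> S3 -0-> S1 -1-> S1 -0-> S3 -1-> S2 -1-> S3 -0-> S1  → end S1, rejected
w5: Trace: S0 -0-> S2 -1-> S3 -0-> S1 -0-> S3 -1-> S2 -1-> S3 -0-> S1 -0-> S3 -0-> S1 -0-> S3 -0-> S1 -0-> S3 -0-> S1 -1-> S1  → end S1, rejected

w2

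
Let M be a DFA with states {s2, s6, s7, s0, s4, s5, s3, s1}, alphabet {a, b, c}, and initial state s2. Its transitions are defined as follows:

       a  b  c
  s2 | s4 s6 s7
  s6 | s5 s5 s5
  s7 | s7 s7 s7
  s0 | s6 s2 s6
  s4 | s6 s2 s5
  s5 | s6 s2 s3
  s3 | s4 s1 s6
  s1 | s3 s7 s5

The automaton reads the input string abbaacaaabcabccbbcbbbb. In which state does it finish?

s2 → s4 → s2 → s6 → s5 → s6 → s5 → s6 → s5 → s6 → s5 → s3 → s4 → s2 → s7 → s7 → s7 → s7 → s7 → s7 → s7 → s7 → s7

s7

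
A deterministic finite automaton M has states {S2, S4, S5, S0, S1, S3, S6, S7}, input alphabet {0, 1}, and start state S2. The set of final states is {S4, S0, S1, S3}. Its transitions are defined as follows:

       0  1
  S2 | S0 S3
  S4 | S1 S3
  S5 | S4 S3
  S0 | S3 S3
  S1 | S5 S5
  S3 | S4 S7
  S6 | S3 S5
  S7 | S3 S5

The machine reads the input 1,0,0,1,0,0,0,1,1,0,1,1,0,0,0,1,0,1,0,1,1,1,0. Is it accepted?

Yes

Trace: S2 -1-> S3 -0-> S4 -0-> S1 -1-> S5 -0-> S4 -0-> S1 -0-> S5 -1-> S3 -1-> S7 -0-> S3 -1-> S7 -1-> S5 -0-> S4 -0-> S1 -0-> S5 -1-> S3 -0-> S4 -1-> S3 -0-> S4 -1-> S3 -1-> S7 -1-> S5 -0-> S4
End state S4 is accepting.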